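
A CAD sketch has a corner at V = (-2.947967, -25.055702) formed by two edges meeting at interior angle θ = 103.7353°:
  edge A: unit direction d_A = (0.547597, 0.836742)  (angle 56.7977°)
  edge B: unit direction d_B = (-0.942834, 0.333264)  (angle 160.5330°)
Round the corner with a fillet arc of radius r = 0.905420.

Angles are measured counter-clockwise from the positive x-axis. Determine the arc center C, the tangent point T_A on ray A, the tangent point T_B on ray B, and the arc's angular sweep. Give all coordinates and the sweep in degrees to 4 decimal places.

bisector direction at 108.6653° = (-0.320040,0.947404)
center distance |VC| = r/sin(θ/2) = 0.905420/sin(51.8676°) = 1.151075
C = V + |VC|·bis = (-3.3164,-23.9652)
T_A = V + ((C−V)·d_A)·d_A = V + 0.7108·d_A = (-2.5588,-24.4610)
T_B = V + ((C−V)·d_B)·d_B = V + 0.7108·d_B = (-3.6181,-24.8188)
sweep = 180° − θ = 76.2647°

center=(-3.3164,-23.9652) T_A=(-2.5588,-24.4610) T_B=(-3.6181,-24.8188) sweep=76.2647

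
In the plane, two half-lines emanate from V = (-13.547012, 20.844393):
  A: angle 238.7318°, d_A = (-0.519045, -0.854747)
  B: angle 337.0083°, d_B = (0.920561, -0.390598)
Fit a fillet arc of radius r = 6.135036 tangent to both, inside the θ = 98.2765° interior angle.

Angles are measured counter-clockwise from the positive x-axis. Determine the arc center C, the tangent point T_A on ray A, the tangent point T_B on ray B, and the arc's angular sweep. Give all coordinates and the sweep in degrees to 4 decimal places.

bisector direction at 287.8700° = (0.306859,-0.951755)
center distance |VC| = r/sin(θ/2) = 6.135036/sin(49.1382°) = 8.112011
C = V + |VC|·bis = (-11.0578,13.1237)
T_A = V + ((C−V)·d_A)·d_A = V + 5.3072·d_A = (-16.3017,16.3081)
T_B = V + ((C−V)·d_B)·d_B = V + 5.3072·d_B = (-8.6614,18.7714)
sweep = 180° − θ = 81.7235°

center=(-11.0578,13.1237) T_A=(-16.3017,16.3081) T_B=(-8.6614,18.7714) sweep=81.7235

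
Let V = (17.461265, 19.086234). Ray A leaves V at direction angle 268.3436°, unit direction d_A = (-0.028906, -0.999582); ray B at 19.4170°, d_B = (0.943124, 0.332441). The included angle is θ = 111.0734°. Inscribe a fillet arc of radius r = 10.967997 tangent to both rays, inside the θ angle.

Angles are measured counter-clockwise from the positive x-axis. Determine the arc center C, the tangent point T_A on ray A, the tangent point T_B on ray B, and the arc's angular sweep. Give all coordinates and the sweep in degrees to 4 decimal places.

center=(28.2071,11.2446) T_A=(17.2437,11.5616) T_B=(24.5609,21.5888) sweep=68.9266

bisector direction at 323.8803° = (0.807787,-0.589474)
center distance |VC| = r/sin(θ/2) = 10.967997/sin(55.5367°) = 13.302784
C = V + |VC|·bis = (28.2071,11.2446)
T_A = V + ((C−V)·d_A)·d_A = V + 7.5278·d_A = (17.2437,11.5616)
T_B = V + ((C−V)·d_B)·d_B = V + 7.5278·d_B = (24.5609,21.5888)
sweep = 180° − θ = 68.9266°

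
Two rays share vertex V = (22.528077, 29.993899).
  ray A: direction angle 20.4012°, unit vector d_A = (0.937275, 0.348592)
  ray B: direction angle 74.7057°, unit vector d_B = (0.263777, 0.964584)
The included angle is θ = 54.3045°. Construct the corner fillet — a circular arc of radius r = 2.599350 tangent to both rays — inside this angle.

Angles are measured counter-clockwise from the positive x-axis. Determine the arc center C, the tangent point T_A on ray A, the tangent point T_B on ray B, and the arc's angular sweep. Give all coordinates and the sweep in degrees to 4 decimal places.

bisector direction at 47.5534° = (0.674902,0.737907)
center distance |VC| = r/sin(θ/2) = 2.599350/sin(27.1522°) = 5.695876
C = V + |VC|·bis = (26.3722,34.1969)
T_A = V + ((C−V)·d_A)·d_A = V + 5.0682·d_A = (27.2783,31.7606)
T_B = V + ((C−V)·d_B)·d_B = V + 5.0682·d_B = (23.8649,34.8826)
sweep = 180° − θ = 125.6955°

center=(26.3722,34.1969) T_A=(27.2783,31.7606) T_B=(23.8649,34.8826) sweep=125.6955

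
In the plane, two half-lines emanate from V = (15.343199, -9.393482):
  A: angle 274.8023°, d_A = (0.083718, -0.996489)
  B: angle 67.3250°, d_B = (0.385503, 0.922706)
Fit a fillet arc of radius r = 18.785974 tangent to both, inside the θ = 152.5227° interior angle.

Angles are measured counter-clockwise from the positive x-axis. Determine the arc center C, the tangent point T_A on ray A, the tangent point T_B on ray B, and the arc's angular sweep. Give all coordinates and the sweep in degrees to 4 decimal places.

center=(34.4477,-12.3976) T_A=(15.7277,-13.9703) T_B=(17.1138,-5.1555) sweep=27.4773

bisector direction at 351.0636° = (0.987862,-0.155337)
center distance |VC| = r/sin(θ/2) = 18.785974/sin(76.2613°) = 19.339288
C = V + |VC|·bis = (34.4477,-12.3976)
T_A = V + ((C−V)·d_A)·d_A = V + 4.5930·d_A = (15.7277,-13.9703)
T_B = V + ((C−V)·d_B)·d_B = V + 4.5930·d_B = (17.1138,-5.1555)
sweep = 180° − θ = 27.4773°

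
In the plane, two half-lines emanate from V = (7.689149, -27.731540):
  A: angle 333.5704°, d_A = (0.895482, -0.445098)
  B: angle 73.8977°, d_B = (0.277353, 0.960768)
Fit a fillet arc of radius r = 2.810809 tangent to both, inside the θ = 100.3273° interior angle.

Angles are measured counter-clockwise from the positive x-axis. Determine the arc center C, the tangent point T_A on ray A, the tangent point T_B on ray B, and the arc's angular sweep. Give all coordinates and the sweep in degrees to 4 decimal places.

bisector direction at 23.7341° = (0.915424,0.402492)
center distance |VC| = r/sin(θ/2) = 2.810809/sin(50.1636°) = 3.660493
C = V + |VC|·bis = (11.0401,-26.2582)
T_A = V + ((C−V)·d_A)·d_A = V + 2.3449·d_A = (9.7890,-28.7753)
T_B = V + ((C−V)·d_B)·d_B = V + 2.3449·d_B = (8.3395,-25.4786)
sweep = 180° − θ = 79.6727°

center=(11.0401,-26.2582) T_A=(9.7890,-28.7753) T_B=(8.3395,-25.4786) sweep=79.6727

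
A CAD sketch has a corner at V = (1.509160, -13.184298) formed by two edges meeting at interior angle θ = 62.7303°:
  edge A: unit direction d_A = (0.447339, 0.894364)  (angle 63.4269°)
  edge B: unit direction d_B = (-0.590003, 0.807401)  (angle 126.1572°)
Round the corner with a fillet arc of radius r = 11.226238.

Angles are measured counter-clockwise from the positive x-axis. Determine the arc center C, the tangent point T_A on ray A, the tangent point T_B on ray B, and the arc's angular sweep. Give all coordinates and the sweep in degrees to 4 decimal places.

bisector direction at 94.7921° = (-0.083540,0.996504)
center distance |VC| = r/sin(θ/2) = 11.226238/sin(31.3651°) = 21.568580
C = V + |VC|·bis = (-0.2927,8.3089)
T_A = V + ((C−V)·d_A)·d_A = V + 18.4167·d_A = (9.7477,3.2870)
T_B = V + ((C−V)·d_B)·d_B = V + 18.4167·d_B = (-9.3567,1.6854)
sweep = 180° − θ = 117.2697°

center=(-0.2927,8.3089) T_A=(9.7477,3.2870) T_B=(-9.3567,1.6854) sweep=117.2697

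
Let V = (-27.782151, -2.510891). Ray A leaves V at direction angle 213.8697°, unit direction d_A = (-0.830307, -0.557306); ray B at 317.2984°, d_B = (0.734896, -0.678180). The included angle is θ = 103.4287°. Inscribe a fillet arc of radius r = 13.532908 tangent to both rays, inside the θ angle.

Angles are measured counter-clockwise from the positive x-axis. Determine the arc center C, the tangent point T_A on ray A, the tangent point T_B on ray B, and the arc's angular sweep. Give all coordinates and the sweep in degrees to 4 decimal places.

center=(-29.1096,-19.7006) T_A=(-36.6516,-8.4641) T_B=(-19.9319,-9.7553) sweep=76.5713

bisector direction at 265.5840° = (-0.076997,-0.997031)
center distance |VC| = r/sin(θ/2) = 13.532908/sin(51.7144°) = 17.240876
C = V + |VC|·bis = (-29.1096,-19.7006)
T_A = V + ((C−V)·d_A)·d_A = V + 10.6821·d_A = (-36.6516,-8.4641)
T_B = V + ((C−V)·d_B)·d_B = V + 10.6821·d_B = (-19.9319,-9.7553)
sweep = 180° − θ = 76.5713°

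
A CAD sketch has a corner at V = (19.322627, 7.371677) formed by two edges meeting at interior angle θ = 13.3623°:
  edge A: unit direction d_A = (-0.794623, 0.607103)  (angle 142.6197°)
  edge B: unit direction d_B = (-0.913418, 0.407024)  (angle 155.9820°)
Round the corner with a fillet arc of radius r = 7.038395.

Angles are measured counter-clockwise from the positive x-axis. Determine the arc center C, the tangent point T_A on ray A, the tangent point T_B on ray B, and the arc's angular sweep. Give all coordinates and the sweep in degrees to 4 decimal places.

bisector direction at 149.3008° = (-0.859860,0.510530)
center distance |VC| = r/sin(θ/2) = 7.038395/sin(6.6811°) = 60.496425
C = V + |VC|·bis = (-32.6958,38.2569)
T_A = V + ((C−V)·d_A)·d_A = V + 60.0856·d_A = (-28.4228,43.8498)
T_B = V + ((C−V)·d_B)·d_B = V + 60.0856·d_B = (-35.5606,31.8279)
sweep = 180° − θ = 166.6377°

center=(-32.6958,38.2569) T_A=(-28.4228,43.8498) T_B=(-35.5606,31.8279) sweep=166.6377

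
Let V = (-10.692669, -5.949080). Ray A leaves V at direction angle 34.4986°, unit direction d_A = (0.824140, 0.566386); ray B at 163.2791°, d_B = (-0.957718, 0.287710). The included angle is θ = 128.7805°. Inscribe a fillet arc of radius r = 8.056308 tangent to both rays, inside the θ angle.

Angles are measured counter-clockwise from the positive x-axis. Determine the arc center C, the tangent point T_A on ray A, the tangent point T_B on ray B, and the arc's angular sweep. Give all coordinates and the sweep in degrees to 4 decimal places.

center=(-12.0731,2.8776) T_A=(-7.5102,-3.7619) T_B=(-14.3910,-4.8381) sweep=51.2195

bisector direction at 98.8889° = (-0.154518,0.987990)
center distance |VC| = r/sin(θ/2) = 8.056308/sin(64.3902°) = 8.933992
C = V + |VC|·bis = (-12.0731,2.8776)
T_A = V + ((C−V)·d_A)·d_A = V + 3.8616·d_A = (-7.5102,-3.7619)
T_B = V + ((C−V)·d_B)·d_B = V + 3.8616·d_B = (-14.3910,-4.8381)
sweep = 180° − θ = 51.2195°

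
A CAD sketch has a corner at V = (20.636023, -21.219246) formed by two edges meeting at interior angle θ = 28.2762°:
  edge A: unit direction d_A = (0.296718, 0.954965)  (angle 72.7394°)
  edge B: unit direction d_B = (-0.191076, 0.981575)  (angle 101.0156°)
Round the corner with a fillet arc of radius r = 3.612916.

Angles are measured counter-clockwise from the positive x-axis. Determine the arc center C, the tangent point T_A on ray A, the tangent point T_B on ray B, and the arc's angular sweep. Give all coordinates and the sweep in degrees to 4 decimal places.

center=(21.4417,-6.4499) T_A=(24.8919,-7.5219) T_B=(17.8954,-7.1403) sweep=151.7238

bisector direction at 86.8775° = (0.054471,0.998515)
center distance |VC| = r/sin(θ/2) = 3.612916/sin(14.1381°) = 14.791278
C = V + |VC|·bis = (21.4417,-6.4499)
T_A = V + ((C−V)·d_A)·d_A = V + 14.3432·d_A = (24.8919,-7.5219)
T_B = V + ((C−V)·d_B)·d_B = V + 14.3432·d_B = (17.8954,-7.1403)
sweep = 180° − θ = 151.7238°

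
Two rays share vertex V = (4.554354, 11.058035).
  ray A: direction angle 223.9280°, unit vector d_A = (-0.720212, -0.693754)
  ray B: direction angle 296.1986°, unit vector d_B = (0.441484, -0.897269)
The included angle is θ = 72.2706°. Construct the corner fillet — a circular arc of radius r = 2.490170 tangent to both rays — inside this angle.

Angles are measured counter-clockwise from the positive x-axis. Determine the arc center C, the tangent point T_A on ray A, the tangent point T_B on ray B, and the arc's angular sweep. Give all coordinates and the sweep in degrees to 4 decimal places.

bisector direction at 260.0633° = (-0.172560,-0.984999)
center distance |VC| = r/sin(θ/2) = 2.490170/sin(36.1353°) = 4.222817
C = V + |VC|·bis = (3.8257,6.8986)
T_A = V + ((C−V)·d_A)·d_A = V + 3.4105·d_A = (2.0981,8.6920)
T_B = V + ((C−V)·d_B)·d_B = V + 3.4105·d_B = (6.0600,7.9979)
sweep = 180° − θ = 107.7294°

center=(3.8257,6.8986) T_A=(2.0981,8.6920) T_B=(6.0600,7.9979) sweep=107.7294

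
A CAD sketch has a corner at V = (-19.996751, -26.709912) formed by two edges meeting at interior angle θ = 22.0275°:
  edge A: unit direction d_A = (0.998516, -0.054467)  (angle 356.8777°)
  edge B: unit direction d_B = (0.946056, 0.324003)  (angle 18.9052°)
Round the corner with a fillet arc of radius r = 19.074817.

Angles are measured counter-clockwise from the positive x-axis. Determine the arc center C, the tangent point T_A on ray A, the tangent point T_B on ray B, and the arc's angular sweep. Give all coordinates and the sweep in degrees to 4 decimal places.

center=(78.9026,-13.0015) T_A=(77.8636,-32.0480) T_B=(72.7223,5.0443) sweep=157.9725

bisector direction at 7.8915° = (0.990530,0.137297)
center distance |VC| = r/sin(θ/2) = 19.074817/sin(11.0137°) = 99.844856
C = V + |VC|·bis = (78.9026,-13.0015)
T_A = V + ((C−V)·d_A)·d_A = V + 98.0059·d_A = (77.8636,-32.0480)
T_B = V + ((C−V)·d_B)·d_B = V + 98.0059·d_B = (72.7223,5.0443)
sweep = 180° − θ = 157.9725°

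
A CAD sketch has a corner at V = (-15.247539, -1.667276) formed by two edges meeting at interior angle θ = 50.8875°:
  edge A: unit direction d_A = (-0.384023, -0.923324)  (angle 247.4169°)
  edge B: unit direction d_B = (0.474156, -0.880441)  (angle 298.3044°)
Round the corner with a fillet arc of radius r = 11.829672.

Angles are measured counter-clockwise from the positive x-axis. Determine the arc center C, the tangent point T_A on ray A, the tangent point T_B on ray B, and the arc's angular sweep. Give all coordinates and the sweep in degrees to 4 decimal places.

bisector direction at 272.8607° = (0.049907,-0.998754)
center distance |VC| = r/sin(θ/2) = 11.829672/sin(25.4438°) = 27.534892
C = V + |VC|·bis = (-13.8734,-29.1679)
T_A = V + ((C−V)·d_A)·d_A = V + 24.8642·d_A = (-24.7960,-24.6250)
T_B = V + ((C−V)·d_B)·d_B = V + 24.8642·d_B = (-3.4580,-23.5587)
sweep = 180° − θ = 129.1125°

center=(-13.8734,-29.1679) T_A=(-24.7960,-24.6250) T_B=(-3.4580,-23.5587) sweep=129.1125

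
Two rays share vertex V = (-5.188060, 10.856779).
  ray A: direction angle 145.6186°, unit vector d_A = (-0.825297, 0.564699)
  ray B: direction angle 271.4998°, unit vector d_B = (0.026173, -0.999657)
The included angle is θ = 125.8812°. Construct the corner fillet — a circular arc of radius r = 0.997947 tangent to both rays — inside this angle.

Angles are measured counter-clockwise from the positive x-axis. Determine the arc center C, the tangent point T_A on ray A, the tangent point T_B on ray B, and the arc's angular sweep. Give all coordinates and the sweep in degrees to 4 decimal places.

center=(-6.1723,10.3211) T_A=(-5.6088,11.1447) T_B=(-5.1747,10.3472) sweep=54.1188

bisector direction at 208.5592° = (-0.878324,-0.478067)
center distance |VC| = r/sin(θ/2) = 0.997947/sin(62.9406°) = 1.120615
C = V + |VC|·bis = (-6.1723,10.3211)
T_A = V + ((C−V)·d_A)·d_A = V + 0.5098·d_A = (-5.6088,11.1447)
T_B = V + ((C−V)·d_B)·d_B = V + 0.5098·d_B = (-5.1747,10.3472)
sweep = 180° − θ = 54.1188°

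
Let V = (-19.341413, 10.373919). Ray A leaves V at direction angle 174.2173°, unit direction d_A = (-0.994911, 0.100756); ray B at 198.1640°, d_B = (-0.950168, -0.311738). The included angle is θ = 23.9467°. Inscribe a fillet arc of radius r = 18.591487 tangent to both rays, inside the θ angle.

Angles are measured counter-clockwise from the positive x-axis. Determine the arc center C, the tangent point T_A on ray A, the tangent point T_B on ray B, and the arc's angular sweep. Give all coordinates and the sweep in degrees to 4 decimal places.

center=(-108.4351,0.7100) T_A=(-106.5618,19.2068) T_B=(-102.6394,-16.9551) sweep=156.0533

bisector direction at 186.1907° = (-0.994169,-0.107837)
center distance |VC| = r/sin(θ/2) = 18.591487/sin(11.9733°) = 89.616227
C = V + |VC|·bis = (-108.4351,0.7100)
T_A = V + ((C−V)·d_A)·d_A = V + 87.6666·d_A = (-106.5618,19.2068)
T_B = V + ((C−V)·d_B)·d_B = V + 87.6666·d_B = (-102.6394,-16.9551)
sweep = 180° − θ = 156.0533°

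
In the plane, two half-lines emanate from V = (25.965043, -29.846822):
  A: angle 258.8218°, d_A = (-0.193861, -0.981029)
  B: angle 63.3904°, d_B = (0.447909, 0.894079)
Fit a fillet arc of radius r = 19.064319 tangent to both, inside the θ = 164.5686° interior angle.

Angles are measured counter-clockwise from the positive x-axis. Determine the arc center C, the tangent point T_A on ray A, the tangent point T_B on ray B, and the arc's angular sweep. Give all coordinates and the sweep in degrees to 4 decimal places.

bisector direction at 341.1061° = (0.946120,-0.323817)
center distance |VC| = r/sin(θ/2) = 19.064319/sin(82.2843°) = 19.238496
C = V + |VC|·bis = (44.1670,-36.0766)
T_A = V + ((C−V)·d_A)·d_A = V + 2.5829·d_A = (25.4643,-32.3807)
T_B = V + ((C−V)·d_B)·d_B = V + 2.5829·d_B = (27.1220,-27.5375)
sweep = 180° − θ = 15.4314°

center=(44.1670,-36.0766) T_A=(25.4643,-32.3807) T_B=(27.1220,-27.5375) sweep=15.4314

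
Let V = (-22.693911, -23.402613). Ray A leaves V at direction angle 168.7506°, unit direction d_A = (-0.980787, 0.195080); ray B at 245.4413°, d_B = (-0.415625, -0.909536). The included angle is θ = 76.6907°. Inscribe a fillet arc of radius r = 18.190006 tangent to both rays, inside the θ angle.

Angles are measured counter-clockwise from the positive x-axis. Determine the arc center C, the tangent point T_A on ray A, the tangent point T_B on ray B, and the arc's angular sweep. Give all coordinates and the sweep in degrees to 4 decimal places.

center=(-48.7957,-36.7573) T_A=(-45.2472,-18.9167) T_B=(-32.2513,-44.3175) sweep=103.3093

bisector direction at 207.0960° = (-0.890245,-0.455482)
center distance |VC| = r/sin(θ/2) = 18.190006/sin(38.3454°) = 29.319804
C = V + |VC|·bis = (-48.7957,-36.7573)
T_A = V + ((C−V)·d_A)·d_A = V + 22.9951·d_A = (-45.2472,-18.9167)
T_B = V + ((C−V)·d_B)·d_B = V + 22.9951·d_B = (-32.2513,-44.3175)
sweep = 180° − θ = 103.3093°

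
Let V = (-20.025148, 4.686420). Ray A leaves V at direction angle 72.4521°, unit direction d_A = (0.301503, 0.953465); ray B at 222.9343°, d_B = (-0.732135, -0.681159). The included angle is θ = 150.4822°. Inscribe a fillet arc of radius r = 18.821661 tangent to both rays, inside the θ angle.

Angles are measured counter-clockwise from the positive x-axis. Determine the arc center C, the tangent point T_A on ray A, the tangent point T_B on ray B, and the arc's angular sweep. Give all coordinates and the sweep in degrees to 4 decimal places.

bisector direction at 147.6932° = (-0.845198,0.534453)
center distance |VC| = r/sin(θ/2) = 18.821661/sin(75.2411°) = 19.463844
C = V + |VC|·bis = (-36.4760,15.0889)
T_A = V + ((C−V)·d_A)·d_A = V + 4.9585·d_A = (-18.5302,9.4141)
T_B = V + ((C−V)·d_B)·d_B = V + 4.9585·d_B = (-23.6554,1.3089)
sweep = 180° − θ = 29.5178°

center=(-36.4760,15.0889) T_A=(-18.5302,9.4141) T_B=(-23.6554,1.3089) sweep=29.5178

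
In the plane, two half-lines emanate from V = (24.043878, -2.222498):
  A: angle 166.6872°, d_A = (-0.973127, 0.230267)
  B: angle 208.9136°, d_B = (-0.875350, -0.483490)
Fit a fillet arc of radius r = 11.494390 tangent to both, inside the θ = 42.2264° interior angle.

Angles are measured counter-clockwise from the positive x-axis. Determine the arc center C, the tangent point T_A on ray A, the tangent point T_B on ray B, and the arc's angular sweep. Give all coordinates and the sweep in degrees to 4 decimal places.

bisector direction at 187.8004° = (-0.990747,-0.135722)
center distance |VC| = r/sin(θ/2) = 11.494390/sin(21.1132°) = 31.910093
C = V + |VC|·bis = (-7.5709,-6.5534)
T_A = V + ((C−V)·d_A)·d_A = V + 29.7680·d_A = (-4.9242,4.6321)
T_B = V + ((C−V)·d_B)·d_B = V + 29.7680·d_B = (-2.0135,-16.6150)
sweep = 180° − θ = 137.7736°

center=(-7.5709,-6.5534) T_A=(-4.9242,4.6321) T_B=(-2.0135,-16.6150) sweep=137.7736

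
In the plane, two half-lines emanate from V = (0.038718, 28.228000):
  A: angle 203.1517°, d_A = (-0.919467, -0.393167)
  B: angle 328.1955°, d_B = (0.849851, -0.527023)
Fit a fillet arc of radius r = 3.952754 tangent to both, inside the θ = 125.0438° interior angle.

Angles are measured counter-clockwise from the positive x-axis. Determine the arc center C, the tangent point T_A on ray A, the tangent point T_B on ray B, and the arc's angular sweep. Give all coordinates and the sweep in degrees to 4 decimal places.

bisector direction at 265.6736° = (-0.075438,-0.997150)
center distance |VC| = r/sin(θ/2) = 3.952754/sin(62.5219°) = 4.455377
C = V + |VC|·bis = (-0.2974,23.7853)
T_A = V + ((C−V)·d_A)·d_A = V + 2.0558·d_A = (-1.8515,27.4197)
T_B = V + ((C−V)·d_B)·d_B = V + 2.0558·d_B = (1.7858,27.1446)
sweep = 180° − θ = 54.9562°

center=(-0.2974,23.7853) T_A=(-1.8515,27.4197) T_B=(1.7858,27.1446) sweep=54.9562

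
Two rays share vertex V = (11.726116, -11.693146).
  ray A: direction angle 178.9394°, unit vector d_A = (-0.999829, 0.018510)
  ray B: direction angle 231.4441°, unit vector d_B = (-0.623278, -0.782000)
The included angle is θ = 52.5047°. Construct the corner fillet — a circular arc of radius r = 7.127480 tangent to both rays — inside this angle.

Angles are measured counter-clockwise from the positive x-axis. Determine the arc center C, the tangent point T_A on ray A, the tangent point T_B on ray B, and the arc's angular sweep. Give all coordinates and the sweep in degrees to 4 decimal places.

center=(-2.8549,-18.5519) T_A=(-2.7230,-11.4256) T_B=(2.7187,-22.9943) sweep=127.4953

bisector direction at 205.1918° = (-0.904888,-0.425649)
center distance |VC| = r/sin(θ/2) = 7.127480/sin(26.2523°) = 16.113655
C = V + |VC|·bis = (-2.8549,-18.5519)
T_A = V + ((C−V)·d_A)·d_A = V + 14.4516·d_A = (-2.7230,-11.4256)
T_B = V + ((C−V)·d_B)·d_B = V + 14.4516·d_B = (2.7187,-22.9943)
sweep = 180° − θ = 127.4953°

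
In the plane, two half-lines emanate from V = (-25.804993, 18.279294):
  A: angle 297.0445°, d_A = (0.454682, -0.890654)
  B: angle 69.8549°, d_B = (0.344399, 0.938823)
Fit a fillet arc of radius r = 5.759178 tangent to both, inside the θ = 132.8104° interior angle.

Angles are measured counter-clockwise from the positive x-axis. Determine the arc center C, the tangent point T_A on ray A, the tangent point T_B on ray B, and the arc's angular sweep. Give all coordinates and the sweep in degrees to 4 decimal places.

bisector direction at 3.4497° = (0.998188,0.060172)
center distance |VC| = r/sin(θ/2) = 5.759178/sin(66.4052°) = 6.284574
C = V + |VC|·bis = (-19.5318,18.6575)
T_A = V + ((C−V)·d_A)·d_A = V + 2.5155·d_A = (-24.6612,16.0389)
T_B = V + ((C−V)·d_B)·d_B = V + 2.5155·d_B = (-24.9387,20.6409)
sweep = 180° − θ = 47.1896°

center=(-19.5318,18.6575) T_A=(-24.6612,16.0389) T_B=(-24.9387,20.6409) sweep=47.1896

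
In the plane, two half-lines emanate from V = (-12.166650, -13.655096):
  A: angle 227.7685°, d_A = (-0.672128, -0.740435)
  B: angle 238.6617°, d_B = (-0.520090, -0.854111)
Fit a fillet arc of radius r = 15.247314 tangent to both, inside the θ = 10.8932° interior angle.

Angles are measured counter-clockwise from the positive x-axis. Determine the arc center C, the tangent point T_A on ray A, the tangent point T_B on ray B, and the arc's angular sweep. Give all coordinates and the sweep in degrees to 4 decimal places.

center=(-108.3579,-142.3073) T_A=(-119.6476,-132.0592) T_B=(-95.3350,-150.2373) sweep=169.1068

bisector direction at 233.2151° = (-0.598813,-0.800889)
center distance |VC| = r/sin(θ/2) = 15.247314/sin(5.4466°) = 160.636704
C = V + |VC|·bis = (-108.3579,-142.3073)
T_A = V + ((C−V)·d_A)·d_A = V + 159.9114·d_A = (-119.6476,-132.0592)
T_B = V + ((C−V)·d_B)·d_B = V + 159.9114·d_B = (-95.3350,-150.2373)
sweep = 180° − θ = 169.1068°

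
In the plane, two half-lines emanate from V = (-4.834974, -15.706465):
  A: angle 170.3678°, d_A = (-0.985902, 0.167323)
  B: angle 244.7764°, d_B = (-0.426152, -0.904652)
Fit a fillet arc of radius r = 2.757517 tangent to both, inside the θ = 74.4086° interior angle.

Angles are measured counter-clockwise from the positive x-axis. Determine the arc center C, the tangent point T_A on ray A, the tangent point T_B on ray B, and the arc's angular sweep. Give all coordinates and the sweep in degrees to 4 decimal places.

center=(-8.8775,-17.8173) T_A=(-8.4161,-15.0987) T_B=(-6.3829,-18.9925) sweep=105.5914

bisector direction at 207.5721° = (-0.886429,-0.462864)
center distance |VC| = r/sin(θ/2) = 2.757517/sin(37.2043°) = 4.560451
C = V + |VC|·bis = (-8.8775,-17.8173)
T_A = V + ((C−V)·d_A)·d_A = V + 3.6323·d_A = (-8.4161,-15.0987)
T_B = V + ((C−V)·d_B)·d_B = V + 3.6323·d_B = (-6.3829,-18.9925)
sweep = 180° − θ = 105.5914°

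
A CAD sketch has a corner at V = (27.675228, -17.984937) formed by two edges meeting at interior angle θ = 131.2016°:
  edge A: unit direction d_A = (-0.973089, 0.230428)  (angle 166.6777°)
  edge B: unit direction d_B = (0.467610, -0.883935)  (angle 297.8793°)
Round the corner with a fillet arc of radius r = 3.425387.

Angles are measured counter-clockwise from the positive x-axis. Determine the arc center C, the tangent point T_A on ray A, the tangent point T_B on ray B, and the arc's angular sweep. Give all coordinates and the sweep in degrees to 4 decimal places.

bisector direction at 232.2785° = (-0.611824,-0.790994)
center distance |VC| = r/sin(θ/2) = 3.425387/sin(65.6008°) = 3.761312
C = V + |VC|·bis = (25.3740,-20.9601)
T_A = V + ((C−V)·d_A)·d_A = V + 1.5538·d_A = (26.1633,-17.6269)
T_B = V + ((C−V)·d_B)·d_B = V + 1.5538·d_B = (28.4018,-19.3584)
sweep = 180° − θ = 48.7984°

center=(25.3740,-20.9601) T_A=(26.1633,-17.6269) T_B=(28.4018,-19.3584) sweep=48.7984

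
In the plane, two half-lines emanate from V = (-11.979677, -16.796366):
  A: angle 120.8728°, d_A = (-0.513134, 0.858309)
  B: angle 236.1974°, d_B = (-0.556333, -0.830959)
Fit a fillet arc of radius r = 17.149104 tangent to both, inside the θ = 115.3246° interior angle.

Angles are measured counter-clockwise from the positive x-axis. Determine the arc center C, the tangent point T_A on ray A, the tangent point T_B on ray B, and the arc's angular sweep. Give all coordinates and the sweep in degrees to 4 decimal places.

bisector direction at 178.5351° = (-0.999673,0.025565)
center distance |VC| = r/sin(θ/2) = 17.149104/sin(57.6623°) = 20.296958
C = V + |VC|·bis = (-32.2700,-16.2775)
T_A = V + ((C−V)·d_A)·d_A = V + 10.8570·d_A = (-17.5508,-7.4777)
T_B = V + ((C−V)·d_B)·d_B = V + 10.8570·d_B = (-18.0198,-25.8181)
sweep = 180° − θ = 64.6754°

center=(-32.2700,-16.2775) T_A=(-17.5508,-7.4777) T_B=(-18.0198,-25.8181) sweep=64.6754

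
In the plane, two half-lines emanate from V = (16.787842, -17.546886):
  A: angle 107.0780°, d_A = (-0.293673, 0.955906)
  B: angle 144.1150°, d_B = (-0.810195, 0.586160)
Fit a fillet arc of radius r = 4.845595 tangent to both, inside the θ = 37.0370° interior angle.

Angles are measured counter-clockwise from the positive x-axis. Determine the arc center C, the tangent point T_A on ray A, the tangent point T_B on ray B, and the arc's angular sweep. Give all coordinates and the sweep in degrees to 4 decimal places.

bisector direction at 125.5965° = (-0.582073,0.813136)
center distance |VC| = r/sin(θ/2) = 4.845595/sin(18.5185°) = 15.256390
C = V + |VC|·bis = (7.9075,-5.1414)
T_A = V + ((C−V)·d_A)·d_A = V + 14.4664·d_A = (12.5394,-3.7183)
T_B = V + ((C−V)·d_B)·d_B = V + 14.4664·d_B = (5.0672,-9.0672)
sweep = 180° − θ = 142.9630°

center=(7.9075,-5.1414) T_A=(12.5394,-3.7183) T_B=(5.0672,-9.0672) sweep=142.9630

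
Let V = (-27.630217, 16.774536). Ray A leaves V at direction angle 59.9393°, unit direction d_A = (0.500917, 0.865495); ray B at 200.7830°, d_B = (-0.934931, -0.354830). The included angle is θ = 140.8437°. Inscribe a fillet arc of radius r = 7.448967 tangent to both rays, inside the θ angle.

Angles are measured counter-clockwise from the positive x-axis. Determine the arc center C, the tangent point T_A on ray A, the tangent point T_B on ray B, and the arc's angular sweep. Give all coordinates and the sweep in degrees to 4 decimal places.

bisector direction at 130.3612° = (-0.647603,0.761978)
center distance |VC| = r/sin(θ/2) = 7.448967/sin(70.4219°) = 7.906053
C = V + |VC|·bis = (-32.7502,22.7988)
T_A = V + ((C−V)·d_A)·d_A = V + 2.6493·d_A = (-26.3032,19.0675)
T_B = V + ((C−V)·d_B)·d_B = V + 2.6493·d_B = (-30.1071,15.8345)
sweep = 180° − θ = 39.1563°

center=(-32.7502,22.7988) T_A=(-26.3032,19.0675) T_B=(-30.1071,15.8345) sweep=39.1563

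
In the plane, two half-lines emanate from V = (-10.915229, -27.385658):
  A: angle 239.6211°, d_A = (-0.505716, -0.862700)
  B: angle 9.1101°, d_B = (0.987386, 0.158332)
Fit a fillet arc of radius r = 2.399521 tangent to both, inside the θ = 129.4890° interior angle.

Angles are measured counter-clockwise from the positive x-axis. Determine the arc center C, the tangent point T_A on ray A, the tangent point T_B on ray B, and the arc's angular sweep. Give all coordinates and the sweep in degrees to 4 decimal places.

center=(-9.4176,-29.5757) T_A=(-11.4877,-28.3622) T_B=(-9.7975,-27.2064) sweep=50.5110

bisector direction at 304.3656° = (0.564472,-0.825453)
center distance |VC| = r/sin(θ/2) = 2.399521/sin(64.7445°) = 2.653122
C = V + |VC|·bis = (-9.4176,-29.5757)
T_A = V + ((C−V)·d_A)·d_A = V + 1.1320·d_A = (-11.4877,-28.3622)
T_B = V + ((C−V)·d_B)·d_B = V + 1.1320·d_B = (-9.7975,-27.2064)
sweep = 180° − θ = 50.5110°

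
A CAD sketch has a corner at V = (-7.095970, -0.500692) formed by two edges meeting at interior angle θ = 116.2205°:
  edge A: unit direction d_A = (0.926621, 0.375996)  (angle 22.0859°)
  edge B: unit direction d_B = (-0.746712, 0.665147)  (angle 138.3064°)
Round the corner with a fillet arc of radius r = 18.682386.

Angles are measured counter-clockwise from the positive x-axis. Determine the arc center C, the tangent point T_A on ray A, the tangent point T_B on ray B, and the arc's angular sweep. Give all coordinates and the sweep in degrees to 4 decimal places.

bisector direction at 80.1962° = (0.170276,0.985396)
center distance |VC| = r/sin(θ/2) = 18.682386/sin(58.1103°) = 22.003450
C = V + |VC|·bis = (-3.3493,21.1814)
T_A = V + ((C−V)·d_A)·d_A = V + 11.6241·d_A = (3.6752,3.8699)
T_B = V + ((C−V)·d_B)·d_B = V + 11.6241·d_B = (-15.7758,7.2311)
sweep = 180° − θ = 63.7795°

center=(-3.3493,21.1814) T_A=(3.6752,3.8699) T_B=(-15.7758,7.2311) sweep=63.7795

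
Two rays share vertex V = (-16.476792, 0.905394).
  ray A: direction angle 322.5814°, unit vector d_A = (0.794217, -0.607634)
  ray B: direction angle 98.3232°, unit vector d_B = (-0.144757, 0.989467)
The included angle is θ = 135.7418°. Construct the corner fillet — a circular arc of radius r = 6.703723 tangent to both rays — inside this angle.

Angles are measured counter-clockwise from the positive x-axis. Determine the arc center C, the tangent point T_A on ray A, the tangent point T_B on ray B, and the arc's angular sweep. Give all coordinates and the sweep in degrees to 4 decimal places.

bisector direction at 30.4523° = (0.862051,0.506821)
center distance |VC| = r/sin(θ/2) = 6.703723/sin(67.8709°) = 7.236805
C = V + |VC|·bis = (-10.2383,4.5732)
T_A = V + ((C−V)·d_A)·d_A = V + 2.7261·d_A = (-14.3117,-0.7511)
T_B = V + ((C−V)·d_B)·d_B = V + 2.7261·d_B = (-16.8714,3.6027)
sweep = 180° − θ = 44.2582°

center=(-10.2383,4.5732) T_A=(-14.3117,-0.7511) T_B=(-16.8714,3.6027) sweep=44.2582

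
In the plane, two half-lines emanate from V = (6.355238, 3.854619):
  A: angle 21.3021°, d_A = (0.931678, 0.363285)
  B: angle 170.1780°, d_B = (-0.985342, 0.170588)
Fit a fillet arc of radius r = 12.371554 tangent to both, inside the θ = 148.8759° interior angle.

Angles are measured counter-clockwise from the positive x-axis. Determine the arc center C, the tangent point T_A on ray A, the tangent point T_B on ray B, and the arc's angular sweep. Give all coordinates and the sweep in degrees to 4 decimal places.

bisector direction at 95.7400° = (-0.100015,0.994986)
center distance |VC| = r/sin(θ/2) = 12.371554/sin(74.4380°) = 12.842348
C = V + |VC|·bis = (5.0708,16.6326)
T_A = V + ((C−V)·d_A)·d_A = V + 3.4454·d_A = (9.5652,5.1063)
T_B = V + ((C−V)·d_B)·d_B = V + 3.4454·d_B = (2.9604,4.4424)
sweep = 180° − θ = 31.1241°

center=(5.0708,16.6326) T_A=(9.5652,5.1063) T_B=(2.9604,4.4424) sweep=31.1241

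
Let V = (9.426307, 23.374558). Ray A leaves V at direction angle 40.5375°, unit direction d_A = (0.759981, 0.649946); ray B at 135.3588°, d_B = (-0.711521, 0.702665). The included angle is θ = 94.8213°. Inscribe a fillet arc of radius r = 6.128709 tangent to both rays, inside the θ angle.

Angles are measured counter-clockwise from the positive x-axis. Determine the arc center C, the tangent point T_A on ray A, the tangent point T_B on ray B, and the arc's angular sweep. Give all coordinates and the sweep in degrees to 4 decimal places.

bisector direction at 87.9481° = (0.035804,0.999359)
center distance |VC| = r/sin(θ/2) = 6.128709/sin(47.4106°) = 8.324529
C = V + |VC|·bis = (9.7244,31.6937)
T_A = V + ((C−V)·d_A)·d_A = V + 5.6335·d_A = (13.7077,27.0360)
T_B = V + ((C−V)·d_B)·d_B = V + 5.6335·d_B = (5.4179,27.3330)
sweep = 180° − θ = 85.1787°

center=(9.7244,31.6937) T_A=(13.7077,27.0360) T_B=(5.4179,27.3330) sweep=85.1787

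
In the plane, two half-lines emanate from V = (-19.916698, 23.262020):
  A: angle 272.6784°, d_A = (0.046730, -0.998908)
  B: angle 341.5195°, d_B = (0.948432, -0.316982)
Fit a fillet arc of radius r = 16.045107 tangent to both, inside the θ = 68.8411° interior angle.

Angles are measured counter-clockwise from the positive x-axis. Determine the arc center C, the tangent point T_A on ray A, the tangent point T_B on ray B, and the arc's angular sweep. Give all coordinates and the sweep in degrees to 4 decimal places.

center=(-2.7949,0.6221) T_A=(-18.8225,-0.1277) T_B=(2.2911,15.8398) sweep=111.1589

bisector direction at 307.0990° = (0.603193,-0.797595)
center distance |VC| = r/sin(θ/2) = 16.045107/sin(34.4205°) = 28.385211
C = V + |VC|·bis = (-2.7949,0.6221)
T_A = V + ((C−V)·d_A)·d_A = V + 23.4153·d_A = (-18.8225,-0.1277)
T_B = V + ((C−V)·d_B)·d_B = V + 23.4153·d_B = (2.2911,15.8398)
sweep = 180° − θ = 111.1589°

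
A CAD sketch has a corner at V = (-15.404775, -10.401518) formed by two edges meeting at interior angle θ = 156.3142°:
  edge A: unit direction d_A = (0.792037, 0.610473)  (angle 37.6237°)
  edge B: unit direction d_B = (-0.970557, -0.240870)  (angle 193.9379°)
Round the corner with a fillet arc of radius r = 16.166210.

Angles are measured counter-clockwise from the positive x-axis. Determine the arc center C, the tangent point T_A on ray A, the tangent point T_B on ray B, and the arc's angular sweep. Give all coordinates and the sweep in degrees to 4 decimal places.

center=(-22.5889,4.4722) T_A=(-12.7198,-8.3321) T_B=(-18.6949,-11.2181) sweep=23.6858

bisector direction at 115.7808° = (-0.434929,0.900465)
center distance |VC| = r/sin(θ/2) = 16.166210/sin(78.1571°) = 16.517808
C = V + |VC|·bis = (-22.5889,4.4722)
T_A = V + ((C−V)·d_A)·d_A = V + 3.3899·d_A = (-12.7198,-8.3321)
T_B = V + ((C−V)·d_B)·d_B = V + 3.3899·d_B = (-18.6949,-11.2181)
sweep = 180° − θ = 23.6858°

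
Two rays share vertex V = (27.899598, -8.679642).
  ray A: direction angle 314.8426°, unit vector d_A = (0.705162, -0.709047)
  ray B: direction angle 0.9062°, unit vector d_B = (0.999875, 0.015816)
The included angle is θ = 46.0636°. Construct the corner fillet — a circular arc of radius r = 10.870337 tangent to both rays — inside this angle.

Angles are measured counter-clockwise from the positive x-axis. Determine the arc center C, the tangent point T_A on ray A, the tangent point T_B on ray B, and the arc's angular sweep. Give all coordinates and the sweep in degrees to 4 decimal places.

center=(53.6378,-19.1442) T_A=(45.9302,-26.8096) T_B=(53.4658,-8.2752) sweep=133.9364

bisector direction at 337.8744° = (0.926360,-0.376638)
center distance |VC| = r/sin(θ/2) = 10.870337/sin(23.0318°) = 27.784180
C = V + |VC|·bis = (53.6378,-19.1442)
T_A = V + ((C−V)·d_A)·d_A = V + 25.5694·d_A = (45.9302,-26.8096)
T_B = V + ((C−V)·d_B)·d_B = V + 25.5694·d_B = (53.4658,-8.2752)
sweep = 180° − θ = 133.9364°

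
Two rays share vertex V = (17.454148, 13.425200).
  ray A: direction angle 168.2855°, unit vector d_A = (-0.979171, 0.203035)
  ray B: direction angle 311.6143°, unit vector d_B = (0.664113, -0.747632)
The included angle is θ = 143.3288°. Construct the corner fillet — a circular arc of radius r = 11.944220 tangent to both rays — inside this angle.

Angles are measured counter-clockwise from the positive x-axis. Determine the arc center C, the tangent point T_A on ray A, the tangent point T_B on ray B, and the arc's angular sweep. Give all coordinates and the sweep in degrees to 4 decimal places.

center=(11.1531,2.5335) T_A=(13.5782,14.2289) T_B=(20.0830,10.4658) sweep=36.6712

bisector direction at 239.9499° = (-0.500757,-0.865588)
center distance |VC| = r/sin(θ/2) = 11.944220/sin(71.6644°) = 12.583059
C = V + |VC|·bis = (11.1531,2.5335)
T_A = V + ((C−V)·d_A)·d_A = V + 3.9584·d_A = (13.5782,14.2289)
T_B = V + ((C−V)·d_B)·d_B = V + 3.9584·d_B = (20.0830,10.4658)
sweep = 180° − θ = 36.6712°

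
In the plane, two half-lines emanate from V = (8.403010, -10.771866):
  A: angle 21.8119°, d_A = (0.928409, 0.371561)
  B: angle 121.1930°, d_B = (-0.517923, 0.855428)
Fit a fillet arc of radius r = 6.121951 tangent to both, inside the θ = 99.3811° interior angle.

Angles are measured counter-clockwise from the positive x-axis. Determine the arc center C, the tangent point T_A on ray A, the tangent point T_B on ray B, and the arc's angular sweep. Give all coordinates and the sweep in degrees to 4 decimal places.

bisector direction at 71.5024° = (0.317264,0.948337)
center distance |VC| = r/sin(θ/2) = 6.121951/sin(49.6906°) = 8.028139
C = V + |VC|·bis = (10.9501,-3.1585)
T_A = V + ((C−V)·d_A)·d_A = V + 5.1935·d_A = (13.2247,-8.8422)
T_B = V + ((C−V)·d_B)·d_B = V + 5.1935·d_B = (5.7132,-6.3292)
sweep = 180° − θ = 80.6189°

center=(10.9501,-3.1585) T_A=(13.2247,-8.8422) T_B=(5.7132,-6.3292) sweep=80.6189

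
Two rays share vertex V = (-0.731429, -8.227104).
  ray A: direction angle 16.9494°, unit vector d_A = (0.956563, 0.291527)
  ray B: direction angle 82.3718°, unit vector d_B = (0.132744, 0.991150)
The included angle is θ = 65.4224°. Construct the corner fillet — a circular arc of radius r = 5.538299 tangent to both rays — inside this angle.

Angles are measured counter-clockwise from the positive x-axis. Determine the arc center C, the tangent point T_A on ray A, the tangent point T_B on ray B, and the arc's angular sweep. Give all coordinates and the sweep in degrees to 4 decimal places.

bisector direction at 49.6606° = (0.647314,0.762223)
center distance |VC| = r/sin(θ/2) = 5.538299/sin(32.7112°) = 10.248427
C = V + |VC|·bis = (5.9025,-0.4155)
T_A = V + ((C−V)·d_A)·d_A = V + 8.6231·d_A = (7.5171,-5.7132)
T_B = V + ((C−V)·d_B)·d_B = V + 8.6231·d_B = (0.4132,0.3197)
sweep = 180° − θ = 114.5776°

center=(5.9025,-0.4155) T_A=(7.5171,-5.7132) T_B=(0.4132,0.3197) sweep=114.5776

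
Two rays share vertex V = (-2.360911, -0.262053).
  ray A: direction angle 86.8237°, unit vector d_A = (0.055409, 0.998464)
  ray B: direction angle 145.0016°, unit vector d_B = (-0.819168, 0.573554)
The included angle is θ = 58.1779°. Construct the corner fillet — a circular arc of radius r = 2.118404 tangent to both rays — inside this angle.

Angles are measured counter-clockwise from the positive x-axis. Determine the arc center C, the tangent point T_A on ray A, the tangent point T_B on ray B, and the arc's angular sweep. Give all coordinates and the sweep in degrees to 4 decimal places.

center=(-4.2651,3.6572) T_A=(-2.1499,3.5398) T_B=(-5.4801,1.9219) sweep=121.8221

bisector direction at 115.9127° = (-0.437000,0.899461)
center distance |VC| = r/sin(θ/2) = 2.118404/sin(29.0890°) = 4.357360
C = V + |VC|·bis = (-4.2651,3.6572)
T_A = V + ((C−V)·d_A)·d_A = V + 3.8077·d_A = (-2.1499,3.5398)
T_B = V + ((C−V)·d_B)·d_B = V + 3.8077·d_B = (-5.4801,1.9219)
sweep = 180° − θ = 121.8221°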